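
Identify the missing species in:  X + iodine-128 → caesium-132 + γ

Conserve mass number: A + 128 = 132 + 0, so A = 4.
Conserve atomic number: Z + 53 = 55 + 0, so Z = 2.
A = 4 and Z = 2 is helium-4 — an alpha particle.

alpha particle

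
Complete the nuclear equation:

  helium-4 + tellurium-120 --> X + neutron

Conserve mass number: 4 + 120 = A + 1, so A = 123.
Conserve atomic number: 2 + 52 = Z + 0, so Z = 54.
Z = 54 is xenon, so the species is xenon-123.

Xe-123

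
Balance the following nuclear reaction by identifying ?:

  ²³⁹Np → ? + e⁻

Pu-239

Conserve mass number: 239 = A + 0, so A = 239.
Conserve atomic number: 93 = Z − 1, so Z = 94.
Z = 94 is plutonium, so the species is ²³⁹Pu.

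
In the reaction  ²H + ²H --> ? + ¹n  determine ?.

Conserve mass number: 2 + 2 = A + 1, so A = 3.
Conserve atomic number: 1 + 1 = Z + 0, so Z = 2.
Z = 2 is helium, so the species is ³He.

He-3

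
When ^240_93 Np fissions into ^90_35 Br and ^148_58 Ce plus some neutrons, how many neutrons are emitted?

Conserve mass number: 240 = 90 + 148 + k, so k = 240 − 238 = 2.
Check atomic number: 93 = 35 + 58 + 0 = 93. ✓

2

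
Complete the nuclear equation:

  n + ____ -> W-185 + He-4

Os-188

Conserve mass number: 1 + A = 185 + 4, so A = 188.
Conserve atomic number: 0 + Z = 74 + 2, so Z = 76.
Z = 76 is osmium, so the species is Os-188.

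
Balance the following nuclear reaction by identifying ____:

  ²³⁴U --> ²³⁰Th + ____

Conserve mass number: 234 = 230 + A, so A = 4.
Conserve atomic number: 92 = 90 + Z, so Z = 2.
A = 4 and Z = 2 is ⁴He — an alpha particle.

alpha particle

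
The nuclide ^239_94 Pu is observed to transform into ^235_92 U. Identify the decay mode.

ΔA = 235 − 239 = -4; ΔZ = 92 − 94 = -2.
A drops by 4 and Z drops by 2 — the signature of alpha emission.

alpha decay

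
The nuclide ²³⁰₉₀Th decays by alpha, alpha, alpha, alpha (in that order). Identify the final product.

Start: (A, Z) = (230, 90).
After α: (226, 88).
After α: (222, 86).
After α: (218, 84).
After α: (214, 82).
Z = 82 is lead.

Pb-214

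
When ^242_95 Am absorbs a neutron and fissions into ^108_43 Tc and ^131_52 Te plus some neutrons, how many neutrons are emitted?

Conserve mass number: 243 = 108 + 131 + k, so k = 243 − 239 = 4.
Check atomic number: 95 = 43 + 52 + 0 = 95. ✓

4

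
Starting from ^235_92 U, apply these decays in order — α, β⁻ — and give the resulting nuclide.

Start: (A, Z) = (235, 92).
After α: (231, 90).
After β⁻: (231, 91).
Z = 91 is protactinium.

Pa-231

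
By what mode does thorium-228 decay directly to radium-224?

ΔA = 224 − 228 = -4; ΔZ = 88 − 90 = -2.
A drops by 4 and Z drops by 2 — the signature of alpha emission.

alpha decay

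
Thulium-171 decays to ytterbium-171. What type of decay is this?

ΔA = 171 − 171 = 0; ΔZ = 70 − 69 = +1.
A is unchanged and Z rises by 1 — a neutron has become a proton (β⁻ decay).

beta-minus decay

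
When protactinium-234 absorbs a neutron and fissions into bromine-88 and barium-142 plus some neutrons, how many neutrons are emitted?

5

Conserve mass number: 235 = 88 + 142 + k, so k = 235 − 230 = 5.
Check atomic number: 91 = 35 + 56 + 0 = 91. ✓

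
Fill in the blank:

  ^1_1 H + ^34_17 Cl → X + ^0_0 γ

Ar-35

Conserve mass number: 1 + 34 = A + 0, so A = 35.
Conserve atomic number: 1 + 17 = Z + 0, so Z = 18.
Z = 18 is argon, so the species is ^35_18 Ar.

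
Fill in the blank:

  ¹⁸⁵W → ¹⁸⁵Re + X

Conserve mass number: 185 = 185 + A, so A = 0.
Conserve atomic number: 74 = 75 + Z, so Z = -1.
A = 0 and Z = -1 is e⁻ — a beta-minus particle.

beta-minus particle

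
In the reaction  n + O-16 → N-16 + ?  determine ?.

proton

Conserve mass number: 1 + 16 = 16 + A, so A = 1.
Conserve atomic number: 0 + 8 = 7 + Z, so Z = 1.
A = 1 and Z = 1 is H-1 — a proton.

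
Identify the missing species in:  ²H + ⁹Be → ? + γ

B-11

Conserve mass number: 2 + 9 = A + 0, so A = 11.
Conserve atomic number: 1 + 4 = Z + 0, so Z = 5.
Z = 5 is boron, so the species is ¹¹B.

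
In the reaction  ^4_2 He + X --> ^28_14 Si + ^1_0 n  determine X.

Mg-25

Conserve mass number: 4 + A = 28 + 1, so A = 25.
Conserve atomic number: 2 + Z = 14 + 0, so Z = 12.
Z = 12 is magnesium, so the species is ^25_12 Mg.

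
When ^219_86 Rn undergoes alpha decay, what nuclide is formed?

Alpha decay: mass number changes by -4, atomic number by -2.
A: 219 − 4 = 215; Z: 86 − 2 = 84.
Z = 84 is polonium, so the daughter is ^215_84 Po.

Po-215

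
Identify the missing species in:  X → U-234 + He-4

Conserve mass number: A = 234 + 4, so A = 238.
Conserve atomic number: Z = 92 + 2, so Z = 94.
Z = 94 is plutonium, so the species is Pu-238.

Pu-238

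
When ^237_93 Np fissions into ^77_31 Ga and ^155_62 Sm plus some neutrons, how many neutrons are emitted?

Conserve mass number: 237 = 77 + 155 + k, so k = 237 − 232 = 5.
Check atomic number: 93 = 31 + 62 + 0 = 93. ✓

5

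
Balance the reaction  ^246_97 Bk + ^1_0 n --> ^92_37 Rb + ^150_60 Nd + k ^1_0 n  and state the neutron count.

5

Conserve mass number: 247 = 92 + 150 + k, so k = 247 − 242 = 5.
Check atomic number: 97 = 37 + 60 + 0 = 97. ✓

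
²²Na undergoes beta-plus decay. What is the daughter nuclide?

Beta-plus decay: mass number changes by +0, atomic number by -1.
A: 22 = 22; Z: 11 − 1 = 10.
Z = 10 is neon, so the daughter is ²²Ne.

Ne-22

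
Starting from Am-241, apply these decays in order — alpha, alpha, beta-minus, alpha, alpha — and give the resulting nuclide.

Start: (A, Z) = (241, 95).
After α: (237, 93).
After α: (233, 91).
After β⁻: (233, 92).
After α: (229, 90).
After α: (225, 88).
Z = 88 is radium.

Ra-225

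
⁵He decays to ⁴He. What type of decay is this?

neutron emission

ΔA = 4 − 5 = -1; ΔZ = 2 − 2 = +0.
A drops by 1 with Z unchanged — a neutron was emitted.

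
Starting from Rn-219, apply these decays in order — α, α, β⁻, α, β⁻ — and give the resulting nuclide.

Pb-207

Start: (A, Z) = (219, 86).
After α: (215, 84).
After α: (211, 82).
After β⁻: (211, 83).
After α: (207, 81).
After β⁻: (207, 82).
Z = 82 is lead.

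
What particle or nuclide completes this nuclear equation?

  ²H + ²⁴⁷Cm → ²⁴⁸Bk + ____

Conserve mass number: 2 + 247 = 248 + A, so A = 1.
Conserve atomic number: 1 + 96 = 97 + Z, so Z = 0.
A = 1 and Z = 0 is ¹n — a neutron.

neutron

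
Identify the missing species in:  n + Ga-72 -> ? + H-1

Conserve mass number: 1 + 72 = A + 1, so A = 72.
Conserve atomic number: 0 + 31 = Z + 1, so Z = 30.
Z = 30 is zinc, so the species is Zn-72.

Zn-72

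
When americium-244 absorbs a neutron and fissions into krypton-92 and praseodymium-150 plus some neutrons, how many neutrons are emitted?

Conserve mass number: 245 = 92 + 150 + k, so k = 245 − 242 = 3.
Check atomic number: 95 = 36 + 59 + 0 = 95. ✓

3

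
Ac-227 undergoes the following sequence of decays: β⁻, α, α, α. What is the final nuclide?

Start: (A, Z) = (227, 89).
After β⁻: (227, 90).
After α: (223, 88).
After α: (219, 86).
After α: (215, 84).
Z = 84 is polonium.

Po-215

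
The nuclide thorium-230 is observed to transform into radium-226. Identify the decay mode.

ΔA = 226 − 230 = -4; ΔZ = 88 − 90 = -2.
A drops by 4 and Z drops by 2 — the signature of alpha emission.

alpha decay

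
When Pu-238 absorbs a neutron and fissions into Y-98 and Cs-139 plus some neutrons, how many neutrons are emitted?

2

Conserve mass number: 239 = 98 + 139 + k, so k = 239 − 237 = 2.
Check atomic number: 94 = 39 + 55 + 0 = 94. ✓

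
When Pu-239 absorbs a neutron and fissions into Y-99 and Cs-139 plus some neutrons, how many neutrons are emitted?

2

Conserve mass number: 240 = 99 + 139 + k, so k = 240 − 238 = 2.
Check atomic number: 94 = 39 + 55 + 0 = 94. ✓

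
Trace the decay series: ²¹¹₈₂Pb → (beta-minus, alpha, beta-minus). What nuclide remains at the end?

Start: (A, Z) = (211, 82).
After β⁻: (211, 83).
After α: (207, 81).
After β⁻: (207, 82).
Z = 82 is lead.

Pb-207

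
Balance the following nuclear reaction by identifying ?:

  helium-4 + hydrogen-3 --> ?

Li-7

Conserve mass number: 4 + 3 = A, so A = 7.
Conserve atomic number: 2 + 1 = Z, so Z = 3.
Z = 3 is lithium, so the species is lithium-7.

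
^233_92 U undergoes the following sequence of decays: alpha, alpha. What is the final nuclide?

Ra-225

Start: (A, Z) = (233, 92).
After α: (229, 90).
After α: (225, 88).
Z = 88 is radium.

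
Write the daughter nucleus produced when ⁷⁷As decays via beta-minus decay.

Se-77

Beta-minus decay: mass number changes by +0, atomic number by +1.
A: 77 = 77; Z: 33 + 1 = 34.
Z = 34 is selenium, so the daughter is ⁷⁷Se.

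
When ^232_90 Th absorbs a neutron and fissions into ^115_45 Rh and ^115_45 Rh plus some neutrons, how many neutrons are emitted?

Conserve mass number: 233 = 115 + 115 + k, so k = 233 − 230 = 3.
Check atomic number: 90 = 45 + 45 + 0 = 90. ✓

3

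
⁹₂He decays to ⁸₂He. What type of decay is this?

ΔA = 8 − 9 = -1; ΔZ = 2 − 2 = +0.
A drops by 1 with Z unchanged — a neutron was emitted.

neutron emission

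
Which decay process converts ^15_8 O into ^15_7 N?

ΔA = 15 − 15 = 0; ΔZ = 7 − 8 = -1.
A is unchanged and Z drops by 1 — a proton has become a neutron (β⁺ emission or electron capture).

beta-plus decay or electron capture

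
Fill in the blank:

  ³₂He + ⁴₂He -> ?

Be-7

Conserve mass number: 3 + 4 = A, so A = 7.
Conserve atomic number: 2 + 2 = Z, so Z = 4.
Z = 4 is beryllium, so the species is ⁷₄Be.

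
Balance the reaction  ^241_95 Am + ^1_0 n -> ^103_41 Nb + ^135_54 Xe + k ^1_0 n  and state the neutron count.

4

Conserve mass number: 242 = 103 + 135 + k, so k = 242 − 238 = 4.
Check atomic number: 95 = 41 + 54 + 0 = 95. ✓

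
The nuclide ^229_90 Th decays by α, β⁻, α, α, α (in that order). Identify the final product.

Bi-213

Start: (A, Z) = (229, 90).
After α: (225, 88).
After β⁻: (225, 89).
After α: (221, 87).
After α: (217, 85).
After α: (213, 83).
Z = 83 is bismuth.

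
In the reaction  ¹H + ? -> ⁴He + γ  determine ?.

triton

Conserve mass number: 1 + A = 4 + 0, so A = 3.
Conserve atomic number: 1 + Z = 2 + 0, so Z = 1.
A = 3 and Z = 1 is ³H — a triton.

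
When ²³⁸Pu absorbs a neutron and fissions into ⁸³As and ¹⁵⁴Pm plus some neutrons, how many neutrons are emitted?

Conserve mass number: 239 = 83 + 154 + k, so k = 239 − 237 = 2.
Check atomic number: 94 = 33 + 61 + 0 = 94. ✓

2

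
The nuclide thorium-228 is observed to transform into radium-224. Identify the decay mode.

alpha decay

ΔA = 224 − 228 = -4; ΔZ = 88 − 90 = -2.
A drops by 4 and Z drops by 2 — the signature of alpha emission.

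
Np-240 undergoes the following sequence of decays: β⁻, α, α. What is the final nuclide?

Th-232

Start: (A, Z) = (240, 93).
After β⁻: (240, 94).
After α: (236, 92).
After α: (232, 90).
Z = 90 is thorium.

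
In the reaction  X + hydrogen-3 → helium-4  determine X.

Conserve mass number: A + 3 = 4, so A = 1.
Conserve atomic number: Z + 1 = 2, so Z = 1.
A = 1 and Z = 1 is hydrogen-1 — a proton.

proton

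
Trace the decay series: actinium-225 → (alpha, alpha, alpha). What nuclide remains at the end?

Bi-213

Start: (A, Z) = (225, 89).
After α: (221, 87).
After α: (217, 85).
After α: (213, 83).
Z = 83 is bismuth.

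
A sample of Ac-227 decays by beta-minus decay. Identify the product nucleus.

Th-227

Beta-minus decay: mass number changes by +0, atomic number by +1.
A: 227 = 227; Z: 89 + 1 = 90.
Z = 90 is thorium, so the daughter is Th-227.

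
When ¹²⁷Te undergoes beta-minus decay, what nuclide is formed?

Beta-minus decay: mass number changes by +0, atomic number by +1.
A: 127 = 127; Z: 52 + 1 = 53.
Z = 53 is iodine, so the daughter is ¹²⁷I.

I-127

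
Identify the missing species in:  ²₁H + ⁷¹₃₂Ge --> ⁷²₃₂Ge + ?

proton

Conserve mass number: 2 + 71 = 72 + A, so A = 1.
Conserve atomic number: 1 + 32 = 32 + Z, so Z = 1.
A = 1 and Z = 1 is ¹₁H — a proton.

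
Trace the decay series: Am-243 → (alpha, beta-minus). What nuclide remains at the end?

Start: (A, Z) = (243, 95).
After α: (239, 93).
After β⁻: (239, 94).
Z = 94 is plutonium.

Pu-239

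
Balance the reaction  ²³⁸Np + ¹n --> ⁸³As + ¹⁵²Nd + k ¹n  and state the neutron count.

4

Conserve mass number: 239 = 83 + 152 + k, so k = 239 − 235 = 4.
Check atomic number: 93 = 33 + 60 + 0 = 93. ✓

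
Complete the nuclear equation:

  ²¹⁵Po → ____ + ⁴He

Pb-211

Conserve mass number: 215 = A + 4, so A = 211.
Conserve atomic number: 84 = Z + 2, so Z = 82.
Z = 82 is lead, so the species is ²¹¹Pb.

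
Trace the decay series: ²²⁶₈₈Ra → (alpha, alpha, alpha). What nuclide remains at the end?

Pb-214

Start: (A, Z) = (226, 88).
After α: (222, 86).
After α: (218, 84).
After α: (214, 82).
Z = 82 is lead.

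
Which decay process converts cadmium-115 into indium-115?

beta-minus decay

ΔA = 115 − 115 = 0; ΔZ = 49 − 48 = +1.
A is unchanged and Z rises by 1 — a neutron has become a proton (β⁻ decay).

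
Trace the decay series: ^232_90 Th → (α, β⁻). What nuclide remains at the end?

Start: (A, Z) = (232, 90).
After α: (228, 88).
After β⁻: (228, 89).
Z = 89 is actinium.

Ac-228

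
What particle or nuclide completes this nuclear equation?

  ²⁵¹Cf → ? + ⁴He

Conserve mass number: 251 = A + 4, so A = 247.
Conserve atomic number: 98 = Z + 2, so Z = 96.
Z = 96 is curium, so the species is ²⁴⁷Cm.

Cm-247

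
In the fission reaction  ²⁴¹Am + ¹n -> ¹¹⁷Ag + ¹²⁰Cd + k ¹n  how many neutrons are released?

5

Conserve mass number: 242 = 117 + 120 + k, so k = 242 − 237 = 5.
Check atomic number: 95 = 47 + 48 + 0 = 95. ✓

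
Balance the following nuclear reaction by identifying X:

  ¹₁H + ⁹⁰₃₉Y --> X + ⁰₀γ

Conserve mass number: 1 + 90 = A + 0, so A = 91.
Conserve atomic number: 1 + 39 = Z + 0, so Z = 40.
Z = 40 is zirconium, so the species is ⁹¹₄₀Zr.

Zr-91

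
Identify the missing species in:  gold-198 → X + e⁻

Conserve mass number: 198 = A + 0, so A = 198.
Conserve atomic number: 79 = Z − 1, so Z = 80.
Z = 80 is mercury, so the species is mercury-198.

Hg-198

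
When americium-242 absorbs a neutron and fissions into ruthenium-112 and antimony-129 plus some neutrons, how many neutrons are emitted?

2

Conserve mass number: 243 = 112 + 129 + k, so k = 243 − 241 = 2.
Check atomic number: 95 = 44 + 51 + 0 = 95. ✓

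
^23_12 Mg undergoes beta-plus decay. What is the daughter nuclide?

Na-23

Beta-plus decay: mass number changes by +0, atomic number by -1.
A: 23 = 23; Z: 12 − 1 = 11.
Z = 11 is sodium, so the daughter is ^23_11 Na.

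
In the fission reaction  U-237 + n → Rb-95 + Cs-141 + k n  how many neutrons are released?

2

Conserve mass number: 238 = 95 + 141 + k, so k = 238 − 236 = 2.
Check atomic number: 92 = 37 + 55 + 0 = 92. ✓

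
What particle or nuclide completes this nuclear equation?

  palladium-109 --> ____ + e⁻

Conserve mass number: 109 = A + 0, so A = 109.
Conserve atomic number: 46 = Z − 1, so Z = 47.
Z = 47 is silver, so the species is silver-109.

Ag-109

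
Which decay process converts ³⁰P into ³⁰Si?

beta-plus decay or electron capture

ΔA = 30 − 30 = 0; ΔZ = 14 − 15 = -1.
A is unchanged and Z drops by 1 — a proton has become a neutron (β⁺ emission or electron capture).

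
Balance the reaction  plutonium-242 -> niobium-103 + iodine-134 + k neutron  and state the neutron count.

Conserve mass number: 242 = 103 + 134 + k, so k = 242 − 237 = 5.
Check atomic number: 94 = 41 + 53 + 0 = 94. ✓

5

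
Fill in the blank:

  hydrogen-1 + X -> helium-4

Conserve mass number: 1 + A = 4, so A = 3.
Conserve atomic number: 1 + Z = 2, so Z = 1.
A = 3 and Z = 1 is hydrogen-3 — a triton.

triton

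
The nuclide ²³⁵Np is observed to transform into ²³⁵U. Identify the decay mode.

beta-plus decay or electron capture

ΔA = 235 − 235 = 0; ΔZ = 92 − 93 = -1.
A is unchanged and Z drops by 1 — a proton has become a neutron (β⁺ emission or electron capture).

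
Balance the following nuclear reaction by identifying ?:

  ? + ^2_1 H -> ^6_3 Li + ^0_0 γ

alpha particle

Conserve mass number: A + 2 = 6 + 0, so A = 4.
Conserve atomic number: Z + 1 = 3 + 0, so Z = 2.
A = 4 and Z = 2 is ^4_2 He — an alpha particle.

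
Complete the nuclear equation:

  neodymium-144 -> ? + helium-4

Ce-140

Conserve mass number: 144 = A + 4, so A = 140.
Conserve atomic number: 60 = Z + 2, so Z = 58.
Z = 58 is cerium, so the species is cerium-140.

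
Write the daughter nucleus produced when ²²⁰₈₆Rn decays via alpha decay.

Alpha decay: mass number changes by -4, atomic number by -2.
A: 220 − 4 = 216; Z: 86 − 2 = 84.
Z = 84 is polonium, so the daughter is ²¹⁶₈₄Po.

Po-216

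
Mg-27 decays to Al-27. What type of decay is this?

ΔA = 27 − 27 = 0; ΔZ = 13 − 12 = +1.
A is unchanged and Z rises by 1 — a neutron has become a proton (β⁻ decay).

beta-minus decay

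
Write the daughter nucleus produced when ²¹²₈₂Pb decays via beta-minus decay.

Beta-minus decay: mass number changes by +0, atomic number by +1.
A: 212 = 212; Z: 82 + 1 = 83.
Z = 83 is bismuth, so the daughter is ²¹²₈₃Bi.

Bi-212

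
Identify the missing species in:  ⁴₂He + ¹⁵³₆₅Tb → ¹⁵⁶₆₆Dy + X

Conserve mass number: 4 + 153 = 156 + A, so A = 1.
Conserve atomic number: 2 + 65 = 66 + Z, so Z = 1.
A = 1 and Z = 1 is ¹₁H — a proton.

proton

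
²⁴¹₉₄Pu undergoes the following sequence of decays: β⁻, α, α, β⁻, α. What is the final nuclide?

Th-229

Start: (A, Z) = (241, 94).
After β⁻: (241, 95).
After α: (237, 93).
After α: (233, 91).
After β⁻: (233, 92).
After α: (229, 90).
Z = 90 is thorium.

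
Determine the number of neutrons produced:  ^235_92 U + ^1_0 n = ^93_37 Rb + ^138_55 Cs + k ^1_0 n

Conserve mass number: 236 = 93 + 138 + k, so k = 236 − 231 = 5.
Check atomic number: 92 = 37 + 55 + 0 = 92. ✓

5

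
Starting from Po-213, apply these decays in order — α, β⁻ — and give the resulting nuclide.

Bi-209

Start: (A, Z) = (213, 84).
After α: (209, 82).
After β⁻: (209, 83).
Z = 83 is bismuth.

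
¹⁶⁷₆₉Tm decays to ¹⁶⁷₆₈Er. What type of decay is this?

beta-plus decay or electron capture

ΔA = 167 − 167 = 0; ΔZ = 68 − 69 = -1.
A is unchanged and Z drops by 1 — a proton has become a neutron (β⁺ emission or electron capture).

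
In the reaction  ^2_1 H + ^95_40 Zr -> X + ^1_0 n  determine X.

Conserve mass number: 2 + 95 = A + 1, so A = 96.
Conserve atomic number: 1 + 40 = Z + 0, so Z = 41.
Z = 41 is niobium, so the species is ^96_41 Nb.

Nb-96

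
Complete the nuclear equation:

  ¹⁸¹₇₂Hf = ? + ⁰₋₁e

Ta-181

Conserve mass number: 181 = A + 0, so A = 181.
Conserve atomic number: 72 = Z − 1, so Z = 73.
Z = 73 is tantalum, so the species is ¹⁸¹₇₃Ta.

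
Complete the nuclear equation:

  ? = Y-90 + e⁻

Conserve mass number: A = 90 + 0, so A = 90.
Conserve atomic number: Z = 39 − 1, so Z = 38.
Z = 38 is strontium, so the species is Sr-90.

Sr-90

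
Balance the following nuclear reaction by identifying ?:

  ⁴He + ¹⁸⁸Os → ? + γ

Conserve mass number: 4 + 188 = A + 0, so A = 192.
Conserve atomic number: 2 + 76 = Z + 0, so Z = 78.
Z = 78 is platinum, so the species is ¹⁹²Pt.

Pt-192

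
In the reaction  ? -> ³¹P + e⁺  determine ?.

S-31

Conserve mass number: A = 31 + 0, so A = 31.
Conserve atomic number: Z = 15 + 1, so Z = 16.
Z = 16 is sulfur, so the species is ³¹S.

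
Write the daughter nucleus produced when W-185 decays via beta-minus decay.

Beta-minus decay: mass number changes by +0, atomic number by +1.
A: 185 = 185; Z: 74 + 1 = 75.
Z = 75 is rhenium, so the daughter is Re-185.

Re-185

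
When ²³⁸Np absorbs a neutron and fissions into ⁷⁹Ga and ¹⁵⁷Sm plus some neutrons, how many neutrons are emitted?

Conserve mass number: 239 = 79 + 157 + k, so k = 239 − 236 = 3.
Check atomic number: 93 = 31 + 62 + 0 = 93. ✓

3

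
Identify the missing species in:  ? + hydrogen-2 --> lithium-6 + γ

Conserve mass number: A + 2 = 6 + 0, so A = 4.
Conserve atomic number: Z + 1 = 3 + 0, so Z = 2.
A = 4 and Z = 2 is helium-4 — an alpha particle.

alpha particle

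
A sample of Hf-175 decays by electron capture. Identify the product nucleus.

Lu-175

Electron capture: mass number changes by +0, atomic number by -1.
A: 175 = 175; Z: 72 − 1 = 71.
Z = 71 is lutetium, so the daughter is Lu-175.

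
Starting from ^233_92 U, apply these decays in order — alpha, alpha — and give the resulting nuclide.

Ra-225

Start: (A, Z) = (233, 92).
After α: (229, 90).
After α: (225, 88).
Z = 88 is radium.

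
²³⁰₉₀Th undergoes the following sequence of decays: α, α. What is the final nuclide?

Start: (A, Z) = (230, 90).
After α: (226, 88).
After α: (222, 86).
Z = 86 is radon.

Rn-222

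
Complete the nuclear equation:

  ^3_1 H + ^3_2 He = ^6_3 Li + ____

Conserve mass number: 3 + 3 = 6 + A, so A = 0.
Conserve atomic number: 1 + 2 = 3 + Z, so Z = 0.
A = 0 and Z = 0 is ^0_0 γ — a gamma ray.

gamma ray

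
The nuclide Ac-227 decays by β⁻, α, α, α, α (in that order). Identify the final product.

Pb-211

Start: (A, Z) = (227, 89).
After β⁻: (227, 90).
After α: (223, 88).
After α: (219, 86).
After α: (215, 84).
After α: (211, 82).
Z = 82 is lead.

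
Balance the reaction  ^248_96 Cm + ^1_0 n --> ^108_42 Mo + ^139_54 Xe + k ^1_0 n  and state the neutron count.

Conserve mass number: 249 = 108 + 139 + k, so k = 249 − 247 = 2.
Check atomic number: 96 = 42 + 54 + 0 = 96. ✓

2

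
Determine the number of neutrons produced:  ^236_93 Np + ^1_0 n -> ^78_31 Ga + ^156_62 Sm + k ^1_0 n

Conserve mass number: 237 = 78 + 156 + k, so k = 237 − 234 = 3.
Check atomic number: 93 = 31 + 62 + 0 = 93. ✓

3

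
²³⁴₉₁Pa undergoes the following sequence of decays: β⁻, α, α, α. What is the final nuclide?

Rn-222

Start: (A, Z) = (234, 91).
After β⁻: (234, 92).
After α: (230, 90).
After α: (226, 88).
After α: (222, 86).
Z = 86 is radon.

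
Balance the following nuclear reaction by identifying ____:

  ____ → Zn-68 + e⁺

Conserve mass number: A = 68 + 0, so A = 68.
Conserve atomic number: Z = 30 + 1, so Z = 31.
Z = 31 is gallium, so the species is Ga-68.

Ga-68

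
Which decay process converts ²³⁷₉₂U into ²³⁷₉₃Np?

beta-minus decay

ΔA = 237 − 237 = 0; ΔZ = 93 − 92 = +1.
A is unchanged and Z rises by 1 — a neutron has become a proton (β⁻ decay).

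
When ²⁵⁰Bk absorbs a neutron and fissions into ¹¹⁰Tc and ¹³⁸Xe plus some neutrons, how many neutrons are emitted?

3

Conserve mass number: 251 = 110 + 138 + k, so k = 251 − 248 = 3.
Check atomic number: 97 = 43 + 54 + 0 = 97. ✓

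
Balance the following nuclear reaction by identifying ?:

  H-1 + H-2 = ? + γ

Conserve mass number: 1 + 2 = A + 0, so A = 3.
Conserve atomic number: 1 + 1 = Z + 0, so Z = 2.
Z = 2 is helium, so the species is He-3.

He-3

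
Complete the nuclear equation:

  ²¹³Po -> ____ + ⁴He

Conserve mass number: 213 = A + 4, so A = 209.
Conserve atomic number: 84 = Z + 2, so Z = 82.
Z = 82 is lead, so the species is ²⁰⁹Pb.

Pb-209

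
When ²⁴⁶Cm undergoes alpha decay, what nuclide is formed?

Pu-242

Alpha decay: mass number changes by -4, atomic number by -2.
A: 246 − 4 = 242; Z: 96 − 2 = 94.
Z = 94 is plutonium, so the daughter is ²⁴²Pu.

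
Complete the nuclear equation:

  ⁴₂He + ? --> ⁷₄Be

Conserve mass number: 4 + A = 7, so A = 3.
Conserve atomic number: 2 + Z = 4, so Z = 2.
Z = 2 is helium, so the species is ³₂He.

He-3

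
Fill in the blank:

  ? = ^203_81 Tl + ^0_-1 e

Hg-203

Conserve mass number: A = 203 + 0, so A = 203.
Conserve atomic number: Z = 81 − 1, so Z = 80.
Z = 80 is mercury, so the species is ^203_80 Hg.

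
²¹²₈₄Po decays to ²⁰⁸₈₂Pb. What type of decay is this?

ΔA = 208 − 212 = -4; ΔZ = 82 − 84 = -2.
A drops by 4 and Z drops by 2 — the signature of alpha emission.

alpha decay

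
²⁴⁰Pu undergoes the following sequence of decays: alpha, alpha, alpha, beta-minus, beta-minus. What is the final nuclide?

Start: (A, Z) = (240, 94).
After α: (236, 92).
After α: (232, 90).
After α: (228, 88).
After β⁻: (228, 89).
After β⁻: (228, 90).
Z = 90 is thorium.

Th-228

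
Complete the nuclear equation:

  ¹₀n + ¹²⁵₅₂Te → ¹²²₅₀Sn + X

alpha particle

Conserve mass number: 1 + 125 = 122 + A, so A = 4.
Conserve atomic number: 0 + 52 = 50 + Z, so Z = 2.
A = 4 and Z = 2 is ⁴₂He — an alpha particle.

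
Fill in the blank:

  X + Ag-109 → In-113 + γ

Conserve mass number: A + 109 = 113 + 0, so A = 4.
Conserve atomic number: Z + 47 = 49 + 0, so Z = 2.
A = 4 and Z = 2 is He-4 — an alpha particle.

alpha particle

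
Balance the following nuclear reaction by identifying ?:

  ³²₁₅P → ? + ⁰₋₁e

Conserve mass number: 32 = A + 0, so A = 32.
Conserve atomic number: 15 = Z − 1, so Z = 16.
Z = 16 is sulfur, so the species is ³²₁₆S.

S-32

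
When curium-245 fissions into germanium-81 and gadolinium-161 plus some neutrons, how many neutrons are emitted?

Conserve mass number: 245 = 81 + 161 + k, so k = 245 − 242 = 3.
Check atomic number: 96 = 32 + 64 + 0 = 96. ✓

3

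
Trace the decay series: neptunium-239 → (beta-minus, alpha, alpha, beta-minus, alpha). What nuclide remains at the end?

Start: (A, Z) = (239, 93).
After β⁻: (239, 94).
After α: (235, 92).
After α: (231, 90).
After β⁻: (231, 91).
After α: (227, 89).
Z = 89 is actinium.

Ac-227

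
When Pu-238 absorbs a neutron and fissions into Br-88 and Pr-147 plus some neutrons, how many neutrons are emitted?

4

Conserve mass number: 239 = 88 + 147 + k, so k = 239 − 235 = 4.
Check atomic number: 94 = 35 + 59 + 0 = 94. ✓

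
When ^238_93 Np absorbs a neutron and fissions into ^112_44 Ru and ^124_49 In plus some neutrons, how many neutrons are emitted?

Conserve mass number: 239 = 112 + 124 + k, so k = 239 − 236 = 3.
Check atomic number: 93 = 44 + 49 + 0 = 93. ✓

3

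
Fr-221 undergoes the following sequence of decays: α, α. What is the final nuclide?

Start: (A, Z) = (221, 87).
After α: (217, 85).
After α: (213, 83).
Z = 83 is bismuth.

Bi-213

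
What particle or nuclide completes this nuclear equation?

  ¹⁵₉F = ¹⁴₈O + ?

proton

Conserve mass number: 15 = 14 + A, so A = 1.
Conserve atomic number: 9 = 8 + Z, so Z = 1.
A = 1 and Z = 1 is ¹₁H — a proton.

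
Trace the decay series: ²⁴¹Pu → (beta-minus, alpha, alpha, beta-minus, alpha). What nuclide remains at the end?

Th-229

Start: (A, Z) = (241, 94).
After β⁻: (241, 95).
After α: (237, 93).
After α: (233, 91).
After β⁻: (233, 92).
After α: (229, 90).
Z = 90 is thorium.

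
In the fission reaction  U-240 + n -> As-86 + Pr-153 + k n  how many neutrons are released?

2

Conserve mass number: 241 = 86 + 153 + k, so k = 241 − 239 = 2.
Check atomic number: 92 = 33 + 59 + 0 = 92. ✓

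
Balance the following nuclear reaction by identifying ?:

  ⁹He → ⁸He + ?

neutron

Conserve mass number: 9 = 8 + A, so A = 1.
Conserve atomic number: 2 = 2 + Z, so Z = 0.
A = 1 and Z = 0 is ¹n — a neutron.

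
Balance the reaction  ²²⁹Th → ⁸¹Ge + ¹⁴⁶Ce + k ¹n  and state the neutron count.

Conserve mass number: 229 = 81 + 146 + k, so k = 229 − 227 = 2.
Check atomic number: 90 = 32 + 58 + 0 = 90. ✓

2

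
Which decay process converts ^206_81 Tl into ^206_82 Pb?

ΔA = 206 − 206 = 0; ΔZ = 82 − 81 = +1.
A is unchanged and Z rises by 1 — a neutron has become a proton (β⁻ decay).

beta-minus decay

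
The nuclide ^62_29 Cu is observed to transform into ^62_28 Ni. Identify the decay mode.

ΔA = 62 − 62 = 0; ΔZ = 28 − 29 = -1.
A is unchanged and Z drops by 1 — a proton has become a neutron (β⁺ emission or electron capture).

beta-plus decay or electron capture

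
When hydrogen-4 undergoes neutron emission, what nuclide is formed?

Neutron emission: mass number changes by -1, atomic number by +0.
A: 4 − 1 = 3; Z: 1 = 1.
Z = 1 is hydrogen, so the daughter is hydrogen-3.

H-3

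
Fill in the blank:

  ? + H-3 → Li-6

He-3

Conserve mass number: A + 3 = 6, so A = 3.
Conserve atomic number: Z + 1 = 3, so Z = 2.
Z = 2 is helium, so the species is He-3.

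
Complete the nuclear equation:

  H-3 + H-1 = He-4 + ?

Conserve mass number: 3 + 1 = 4 + A, so A = 0.
Conserve atomic number: 1 + 1 = 2 + Z, so Z = 0.
A = 0 and Z = 0 is γ — a gamma ray.

gamma ray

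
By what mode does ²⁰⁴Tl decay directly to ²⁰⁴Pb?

beta-minus decay

ΔA = 204 − 204 = 0; ΔZ = 82 − 81 = +1.
A is unchanged and Z rises by 1 — a neutron has become a proton (β⁻ decay).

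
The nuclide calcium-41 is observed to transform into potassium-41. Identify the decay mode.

beta-plus decay or electron capture

ΔA = 41 − 41 = 0; ΔZ = 19 − 20 = -1.
A is unchanged and Z drops by 1 — a proton has become a neutron (β⁺ emission or electron capture).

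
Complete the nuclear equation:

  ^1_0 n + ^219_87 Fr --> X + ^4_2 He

At-216

Conserve mass number: 1 + 219 = A + 4, so A = 216.
Conserve atomic number: 0 + 87 = Z + 2, so Z = 85.
Z = 85 is astatine, so the species is ^216_85 At.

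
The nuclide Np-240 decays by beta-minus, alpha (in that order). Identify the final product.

Start: (A, Z) = (240, 93).
After β⁻: (240, 94).
After α: (236, 92).
Z = 92 is uranium.

U-236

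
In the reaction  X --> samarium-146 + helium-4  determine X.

Conserve mass number: A = 146 + 4, so A = 150.
Conserve atomic number: Z = 62 + 2, so Z = 64.
Z = 64 is gadolinium, so the species is gadolinium-150.

Gd-150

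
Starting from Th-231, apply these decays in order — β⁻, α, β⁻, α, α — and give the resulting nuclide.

Rn-219

Start: (A, Z) = (231, 90).
After β⁻: (231, 91).
After α: (227, 89).
After β⁻: (227, 90).
After α: (223, 88).
After α: (219, 86).
Z = 86 is radon.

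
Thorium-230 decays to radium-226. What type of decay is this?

alpha decay

ΔA = 226 − 230 = -4; ΔZ = 88 − 90 = -2.
A drops by 4 and Z drops by 2 — the signature of alpha emission.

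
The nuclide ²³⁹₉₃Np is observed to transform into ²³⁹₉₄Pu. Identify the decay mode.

beta-minus decay

ΔA = 239 − 239 = 0; ΔZ = 94 − 93 = +1.
A is unchanged and Z rises by 1 — a neutron has become a proton (β⁻ decay).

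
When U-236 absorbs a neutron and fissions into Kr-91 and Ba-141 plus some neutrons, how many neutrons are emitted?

Conserve mass number: 237 = 91 + 141 + k, so k = 237 − 232 = 5.
Check atomic number: 92 = 36 + 56 + 0 = 92. ✓

5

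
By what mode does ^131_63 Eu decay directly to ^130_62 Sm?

ΔA = 130 − 131 = -1; ΔZ = 62 − 63 = -1.
A drops by 1 and Z drops by 1 — a proton was emitted.

proton emission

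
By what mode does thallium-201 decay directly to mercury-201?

beta-plus decay or electron capture

ΔA = 201 − 201 = 0; ΔZ = 80 − 81 = -1.
A is unchanged and Z drops by 1 — a proton has become a neutron (β⁺ emission or electron capture).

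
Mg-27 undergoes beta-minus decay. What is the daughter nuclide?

Al-27

Beta-minus decay: mass number changes by +0, atomic number by +1.
A: 27 = 27; Z: 12 + 1 = 13.
Z = 13 is aluminium, so the daughter is Al-27.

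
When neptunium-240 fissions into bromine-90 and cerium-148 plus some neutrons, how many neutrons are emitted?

Conserve mass number: 240 = 90 + 148 + k, so k = 240 − 238 = 2.
Check atomic number: 93 = 35 + 58 + 0 = 93. ✓

2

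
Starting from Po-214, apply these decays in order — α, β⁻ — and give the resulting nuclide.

Bi-210

Start: (A, Z) = (214, 84).
After α: (210, 82).
After β⁻: (210, 83).
Z = 83 is bismuth.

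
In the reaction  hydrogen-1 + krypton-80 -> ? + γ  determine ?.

Rb-81

Conserve mass number: 1 + 80 = A + 0, so A = 81.
Conserve atomic number: 1 + 36 = Z + 0, so Z = 37.
Z = 37 is rubidium, so the species is rubidium-81.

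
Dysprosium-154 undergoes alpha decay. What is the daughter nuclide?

Gd-150

Alpha decay: mass number changes by -4, atomic number by -2.
A: 154 − 4 = 150; Z: 66 − 2 = 64.
Z = 64 is gadolinium, so the daughter is gadolinium-150.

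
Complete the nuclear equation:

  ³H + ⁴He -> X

Li-7

Conserve mass number: 3 + 4 = A, so A = 7.
Conserve atomic number: 1 + 2 = Z, so Z = 3.
Z = 3 is lithium, so the species is ⁷Li.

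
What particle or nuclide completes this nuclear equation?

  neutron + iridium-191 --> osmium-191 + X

Conserve mass number: 1 + 191 = 191 + A, so A = 1.
Conserve atomic number: 0 + 77 = 76 + Z, so Z = 1.
A = 1 and Z = 1 is hydrogen-1 — a proton.

proton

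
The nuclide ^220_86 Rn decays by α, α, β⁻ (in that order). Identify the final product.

Bi-212

Start: (A, Z) = (220, 86).
After α: (216, 84).
After α: (212, 82).
After β⁻: (212, 83).
Z = 83 is bismuth.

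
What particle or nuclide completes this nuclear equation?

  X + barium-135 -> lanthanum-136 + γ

Conserve mass number: A + 135 = 136 + 0, so A = 1.
Conserve atomic number: Z + 56 = 57 + 0, so Z = 1.
A = 1 and Z = 1 is hydrogen-1 — a proton.

proton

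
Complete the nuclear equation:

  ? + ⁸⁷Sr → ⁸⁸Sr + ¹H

deuteron

Conserve mass number: A + 87 = 88 + 1, so A = 2.
Conserve atomic number: Z + 38 = 38 + 1, so Z = 1.
A = 2 and Z = 1 is ²H — a deuteron.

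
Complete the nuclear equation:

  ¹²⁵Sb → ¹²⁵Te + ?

beta-minus particle

Conserve mass number: 125 = 125 + A, so A = 0.
Conserve atomic number: 51 = 52 + Z, so Z = -1.
A = 0 and Z = -1 is e⁻ — a beta-minus particle.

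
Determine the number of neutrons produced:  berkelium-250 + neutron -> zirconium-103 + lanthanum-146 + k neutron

2

Conserve mass number: 251 = 103 + 146 + k, so k = 251 − 249 = 2.
Check atomic number: 97 = 40 + 57 + 0 = 97. ✓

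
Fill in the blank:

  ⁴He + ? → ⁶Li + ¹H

Conserve mass number: 4 + A = 6 + 1, so A = 3.
Conserve atomic number: 2 + Z = 3 + 1, so Z = 2.
Z = 2 is helium, so the species is ³He.

He-3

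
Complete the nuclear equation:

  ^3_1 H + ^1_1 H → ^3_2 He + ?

neutron

Conserve mass number: 3 + 1 = 3 + A, so A = 1.
Conserve atomic number: 1 + 1 = 2 + Z, so Z = 0.
A = 1 and Z = 0 is ^1_0 n — a neutron.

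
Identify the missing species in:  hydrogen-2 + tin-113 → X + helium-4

Conserve mass number: 2 + 113 = A + 4, so A = 111.
Conserve atomic number: 1 + 50 = Z + 2, so Z = 49.
Z = 49 is indium, so the species is indium-111.

In-111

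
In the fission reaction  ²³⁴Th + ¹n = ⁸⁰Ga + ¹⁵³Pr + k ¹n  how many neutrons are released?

2

Conserve mass number: 235 = 80 + 153 + k, so k = 235 − 233 = 2.
Check atomic number: 90 = 31 + 59 + 0 = 90. ✓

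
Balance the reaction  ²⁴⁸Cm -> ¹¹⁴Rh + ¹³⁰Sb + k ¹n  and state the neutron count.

Conserve mass number: 248 = 114 + 130 + k, so k = 248 − 244 = 4.
Check atomic number: 96 = 45 + 51 + 0 = 96. ✓

4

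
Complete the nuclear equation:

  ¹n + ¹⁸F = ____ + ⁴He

Conserve mass number: 1 + 18 = A + 4, so A = 15.
Conserve atomic number: 0 + 9 = Z + 2, so Z = 7.
Z = 7 is nitrogen, so the species is ¹⁵N.

N-15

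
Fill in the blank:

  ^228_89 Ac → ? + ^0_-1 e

Conserve mass number: 228 = A + 0, so A = 228.
Conserve atomic number: 89 = Z − 1, so Z = 90.
Z = 90 is thorium, so the species is ^228_90 Th.

Th-228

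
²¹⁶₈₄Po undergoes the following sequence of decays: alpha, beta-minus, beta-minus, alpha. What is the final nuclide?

Pb-208

Start: (A, Z) = (216, 84).
After α: (212, 82).
After β⁻: (212, 83).
After β⁻: (212, 84).
After α: (208, 82).
Z = 82 is lead.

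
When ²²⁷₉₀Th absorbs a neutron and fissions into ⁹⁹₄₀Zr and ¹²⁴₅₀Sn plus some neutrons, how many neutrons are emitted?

Conserve mass number: 228 = 99 + 124 + k, so k = 228 − 223 = 5.
Check atomic number: 90 = 40 + 50 + 0 = 90. ✓

5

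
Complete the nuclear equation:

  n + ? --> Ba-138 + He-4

Ce-141

Conserve mass number: 1 + A = 138 + 4, so A = 141.
Conserve atomic number: 0 + Z = 56 + 2, so Z = 58.
Z = 58 is cerium, so the species is Ce-141.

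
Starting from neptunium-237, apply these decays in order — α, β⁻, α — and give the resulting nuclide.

Start: (A, Z) = (237, 93).
After α: (233, 91).
After β⁻: (233, 92).
After α: (229, 90).
Z = 90 is thorium.

Th-229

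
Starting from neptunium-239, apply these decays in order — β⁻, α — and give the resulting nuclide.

U-235

Start: (A, Z) = (239, 93).
After β⁻: (239, 94).
After α: (235, 92).
Z = 92 is uranium.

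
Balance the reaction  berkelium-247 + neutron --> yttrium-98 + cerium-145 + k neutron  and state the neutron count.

Conserve mass number: 248 = 98 + 145 + k, so k = 248 − 243 = 5.
Check atomic number: 97 = 39 + 58 + 0 = 97. ✓

5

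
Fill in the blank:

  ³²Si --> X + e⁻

P-32

Conserve mass number: 32 = A + 0, so A = 32.
Conserve atomic number: 14 = Z − 1, so Z = 15.
Z = 15 is phosphorus, so the species is ³²P.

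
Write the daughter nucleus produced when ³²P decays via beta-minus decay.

Beta-minus decay: mass number changes by +0, atomic number by +1.
A: 32 = 32; Z: 15 + 1 = 16.
Z = 16 is sulfur, so the daughter is ³²S.

S-32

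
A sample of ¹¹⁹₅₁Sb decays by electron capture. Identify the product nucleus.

Sn-119

Electron capture: mass number changes by +0, atomic number by -1.
A: 119 = 119; Z: 51 − 1 = 50.
Z = 50 is tin, so the daughter is ¹¹⁹₅₀Sn.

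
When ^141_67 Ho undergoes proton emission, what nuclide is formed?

Dy-140

Proton emission: mass number changes by -1, atomic number by -1.
A: 141 − 1 = 140; Z: 67 − 1 = 66.
Z = 66 is dysprosium, so the daughter is ^140_66 Dy.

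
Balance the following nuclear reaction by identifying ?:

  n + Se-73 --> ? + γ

Se-74

Conserve mass number: 1 + 73 = A + 0, so A = 74.
Conserve atomic number: 0 + 34 = Z + 0, so Z = 34.
Z = 34 is selenium, so the species is Se-74.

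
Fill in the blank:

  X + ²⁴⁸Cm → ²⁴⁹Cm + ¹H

deuteron

Conserve mass number: A + 248 = 249 + 1, so A = 2.
Conserve atomic number: Z + 96 = 96 + 1, so Z = 1.
A = 2 and Z = 1 is ²H — a deuteron.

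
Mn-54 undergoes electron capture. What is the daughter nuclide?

Cr-54

Electron capture: mass number changes by +0, atomic number by -1.
A: 54 = 54; Z: 25 − 1 = 24.
Z = 24 is chromium, so the daughter is Cr-54.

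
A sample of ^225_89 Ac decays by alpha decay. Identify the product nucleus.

Fr-221

Alpha decay: mass number changes by -4, atomic number by -2.
A: 225 − 4 = 221; Z: 89 − 2 = 87.
Z = 87 is francium, so the daughter is ^221_87 Fr.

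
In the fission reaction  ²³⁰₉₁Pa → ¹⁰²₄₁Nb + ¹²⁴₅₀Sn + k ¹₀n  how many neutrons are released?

Conserve mass number: 230 = 102 + 124 + k, so k = 230 − 226 = 4.
Check atomic number: 91 = 41 + 50 + 0 = 91. ✓

4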